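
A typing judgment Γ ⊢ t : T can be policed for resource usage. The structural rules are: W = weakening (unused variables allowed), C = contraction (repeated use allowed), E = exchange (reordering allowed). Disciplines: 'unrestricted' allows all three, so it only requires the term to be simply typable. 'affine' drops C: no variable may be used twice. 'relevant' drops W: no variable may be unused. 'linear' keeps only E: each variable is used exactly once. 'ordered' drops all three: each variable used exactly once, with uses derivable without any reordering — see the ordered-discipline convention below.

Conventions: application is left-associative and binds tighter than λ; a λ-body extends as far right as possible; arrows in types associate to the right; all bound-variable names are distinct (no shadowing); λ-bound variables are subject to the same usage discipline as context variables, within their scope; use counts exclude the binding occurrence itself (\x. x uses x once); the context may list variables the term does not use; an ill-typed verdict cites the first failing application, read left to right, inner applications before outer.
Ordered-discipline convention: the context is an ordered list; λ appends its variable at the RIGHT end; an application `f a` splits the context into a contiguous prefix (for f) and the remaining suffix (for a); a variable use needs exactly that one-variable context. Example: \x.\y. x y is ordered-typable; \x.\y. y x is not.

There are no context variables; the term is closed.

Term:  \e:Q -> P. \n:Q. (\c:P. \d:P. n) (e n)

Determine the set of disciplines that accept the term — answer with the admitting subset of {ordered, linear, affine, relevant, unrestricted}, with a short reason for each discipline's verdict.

admitting disciplines: unrestricted
usage: e (bound): 1; n (bound): 2; c (bound): 0; d (bound): 0
use order (left to right): n, e, n
typing: ✓ — (Q -> P) -> Q -> P -> Q
ordered ✗ (n ×2 used more than once (contraction); unused: c, d — weakening required)
linear ✗ (n ×2 used more than once (contraction); unused: c, d — weakening required)
affine ✗ (n ×2 used more than once (contraction))
relevant ✗ (unused: c, d — weakening required)
unrestricted ✓ (typability at (Q -> P) -> Q -> P -> Q is all that's needed)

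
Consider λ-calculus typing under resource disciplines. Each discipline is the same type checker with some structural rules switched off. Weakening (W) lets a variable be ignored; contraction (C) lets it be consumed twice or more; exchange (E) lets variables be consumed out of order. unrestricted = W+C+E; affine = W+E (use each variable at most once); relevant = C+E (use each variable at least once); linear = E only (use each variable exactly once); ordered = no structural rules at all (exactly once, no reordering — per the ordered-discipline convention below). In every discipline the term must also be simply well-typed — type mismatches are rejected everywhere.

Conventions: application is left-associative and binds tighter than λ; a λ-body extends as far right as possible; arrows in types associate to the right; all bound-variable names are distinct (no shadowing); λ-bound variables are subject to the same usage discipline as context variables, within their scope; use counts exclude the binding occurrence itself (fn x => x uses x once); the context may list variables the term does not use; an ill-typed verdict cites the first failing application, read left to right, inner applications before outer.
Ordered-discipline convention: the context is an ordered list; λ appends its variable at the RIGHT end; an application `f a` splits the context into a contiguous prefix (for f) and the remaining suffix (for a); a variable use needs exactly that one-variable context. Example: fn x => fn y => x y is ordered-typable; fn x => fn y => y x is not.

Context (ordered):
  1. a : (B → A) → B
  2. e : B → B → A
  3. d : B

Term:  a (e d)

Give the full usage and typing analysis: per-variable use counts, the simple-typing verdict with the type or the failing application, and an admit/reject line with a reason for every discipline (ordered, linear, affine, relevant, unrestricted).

usage: a=1, e=1, d=1
uses in reading order: a, e, d
typing: ✓ — B
ordered: ✓, one use each (a, e, d); ordered split holds
linear: ✓, exactly-once usage across a, e, d
affine: ✓, at most one use each (a, e, d)
relevant: ✓, none of a, e, d goes unused
unrestricted: ✓, well-typed at B; no restrictions here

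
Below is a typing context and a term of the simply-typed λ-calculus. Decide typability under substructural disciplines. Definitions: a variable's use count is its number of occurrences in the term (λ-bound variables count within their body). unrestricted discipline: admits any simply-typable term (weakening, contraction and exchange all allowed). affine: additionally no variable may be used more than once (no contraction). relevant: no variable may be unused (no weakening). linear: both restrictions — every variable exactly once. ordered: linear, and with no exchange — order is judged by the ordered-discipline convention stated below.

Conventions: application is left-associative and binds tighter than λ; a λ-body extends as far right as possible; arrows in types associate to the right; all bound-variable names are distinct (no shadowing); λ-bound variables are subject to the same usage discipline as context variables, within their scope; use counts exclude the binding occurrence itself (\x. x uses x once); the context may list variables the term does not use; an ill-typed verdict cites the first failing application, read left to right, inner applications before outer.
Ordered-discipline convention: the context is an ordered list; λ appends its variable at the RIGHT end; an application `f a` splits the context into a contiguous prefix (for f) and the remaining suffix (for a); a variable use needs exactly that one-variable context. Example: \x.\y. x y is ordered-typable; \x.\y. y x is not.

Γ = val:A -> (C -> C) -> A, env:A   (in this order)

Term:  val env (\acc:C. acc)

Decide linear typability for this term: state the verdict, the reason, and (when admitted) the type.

yes — each of val, env, acc used exactly once; term : A
counts: val: 1×, env: 1×, acc (bound): 1×
uses in reading order: val, env, acc
typing: well-typed — term : A
across the five disciplines: ordered ✓ | linear ✓ | affine ✓ | relevant ✓ | unrestricted ✓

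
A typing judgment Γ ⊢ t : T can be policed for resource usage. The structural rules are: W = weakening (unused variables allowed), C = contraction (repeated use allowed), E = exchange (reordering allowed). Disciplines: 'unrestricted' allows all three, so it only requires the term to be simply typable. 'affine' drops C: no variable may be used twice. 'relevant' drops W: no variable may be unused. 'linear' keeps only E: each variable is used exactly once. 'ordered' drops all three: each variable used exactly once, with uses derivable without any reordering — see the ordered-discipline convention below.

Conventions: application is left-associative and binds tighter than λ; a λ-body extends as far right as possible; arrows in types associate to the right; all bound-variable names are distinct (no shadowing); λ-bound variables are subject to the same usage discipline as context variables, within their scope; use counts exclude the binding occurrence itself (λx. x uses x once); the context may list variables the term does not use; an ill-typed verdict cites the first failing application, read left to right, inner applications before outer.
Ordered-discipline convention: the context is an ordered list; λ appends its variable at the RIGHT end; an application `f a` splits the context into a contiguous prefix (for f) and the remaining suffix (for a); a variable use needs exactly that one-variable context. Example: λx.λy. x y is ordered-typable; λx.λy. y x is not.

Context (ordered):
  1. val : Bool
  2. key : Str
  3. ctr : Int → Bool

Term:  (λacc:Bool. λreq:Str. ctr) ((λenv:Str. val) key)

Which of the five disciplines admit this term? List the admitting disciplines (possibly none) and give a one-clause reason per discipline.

admitted in: affine, unrestricted
use counts: val=1, key=1, ctr=1, acc [bound]=0, req [bound]=0, env [bound]=0
use order (left to right): ctr, val, key
typing: ✓ — Str → Int → Bool
ordered: ✗, unused: acc, req, env — weakening required
linear: ✗, unused: acc, req, env — weakening required
affine: ✓, at most one use each (val, key, ctr, acc, req, env)
relevant: ✗, unused: acc, req, env — weakening required
unrestricted: ✓, well-typed at Str → Int → Bool; no restrictions here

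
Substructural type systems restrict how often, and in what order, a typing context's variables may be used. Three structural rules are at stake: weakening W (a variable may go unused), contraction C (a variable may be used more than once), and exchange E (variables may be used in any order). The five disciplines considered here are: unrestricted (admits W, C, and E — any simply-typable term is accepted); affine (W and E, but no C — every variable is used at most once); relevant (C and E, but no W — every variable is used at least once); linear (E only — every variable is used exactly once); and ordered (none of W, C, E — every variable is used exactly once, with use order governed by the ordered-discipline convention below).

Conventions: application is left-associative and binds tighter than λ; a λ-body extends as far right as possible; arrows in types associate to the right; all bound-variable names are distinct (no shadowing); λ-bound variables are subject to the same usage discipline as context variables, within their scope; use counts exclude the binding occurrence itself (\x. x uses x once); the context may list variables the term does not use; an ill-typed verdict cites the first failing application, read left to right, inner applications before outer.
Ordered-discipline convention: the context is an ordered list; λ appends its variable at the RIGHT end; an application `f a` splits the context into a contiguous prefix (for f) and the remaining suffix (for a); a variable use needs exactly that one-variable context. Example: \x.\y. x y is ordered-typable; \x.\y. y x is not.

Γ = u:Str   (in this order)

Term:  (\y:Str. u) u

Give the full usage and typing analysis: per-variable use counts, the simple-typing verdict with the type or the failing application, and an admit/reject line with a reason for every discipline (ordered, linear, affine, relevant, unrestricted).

counts: u ×2; y (bound) ×0
order of uses: u, u
typing: the term checks, with type Str
ordered: ✗ — uses contraction: u ×2; unused: y — weakening required
linear: ✗ — uses contraction: u ×2; unused: y — weakening required
affine: ✗ — uses contraction: u ×2
relevant: ✗ — unused: y — weakening required
unrestricted: ✓ — type-checks (Str) and nothing is barred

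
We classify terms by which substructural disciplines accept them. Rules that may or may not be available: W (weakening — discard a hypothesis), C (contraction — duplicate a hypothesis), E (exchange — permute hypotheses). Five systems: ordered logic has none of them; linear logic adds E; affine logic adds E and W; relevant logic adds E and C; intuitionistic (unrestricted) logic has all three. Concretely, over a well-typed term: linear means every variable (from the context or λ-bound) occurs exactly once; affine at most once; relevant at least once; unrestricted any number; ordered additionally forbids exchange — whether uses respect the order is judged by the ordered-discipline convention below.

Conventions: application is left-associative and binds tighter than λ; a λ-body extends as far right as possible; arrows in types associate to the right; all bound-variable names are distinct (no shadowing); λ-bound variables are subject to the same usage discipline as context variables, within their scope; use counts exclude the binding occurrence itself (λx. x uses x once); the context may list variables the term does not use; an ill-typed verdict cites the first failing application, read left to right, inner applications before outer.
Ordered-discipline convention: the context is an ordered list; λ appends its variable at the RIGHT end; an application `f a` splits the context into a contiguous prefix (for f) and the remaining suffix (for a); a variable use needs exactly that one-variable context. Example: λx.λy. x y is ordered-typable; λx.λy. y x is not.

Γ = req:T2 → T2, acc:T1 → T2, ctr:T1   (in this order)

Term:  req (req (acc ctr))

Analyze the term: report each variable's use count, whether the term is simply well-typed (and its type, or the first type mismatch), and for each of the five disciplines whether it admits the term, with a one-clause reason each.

use counts: req: 2; acc: 1; ctr: 1
order of uses: req, req, acc, ctr
typing: well-typed at T2
ordered: ✗ — needs contraction — req ×2
linear: ✗ — needs contraction — req ×2
affine: ✗ — needs contraction — req ×2
relevant: ✓ — every one of req, acc, ctr appears
unrestricted: ✓ — simply typable at T2; W, C, E all held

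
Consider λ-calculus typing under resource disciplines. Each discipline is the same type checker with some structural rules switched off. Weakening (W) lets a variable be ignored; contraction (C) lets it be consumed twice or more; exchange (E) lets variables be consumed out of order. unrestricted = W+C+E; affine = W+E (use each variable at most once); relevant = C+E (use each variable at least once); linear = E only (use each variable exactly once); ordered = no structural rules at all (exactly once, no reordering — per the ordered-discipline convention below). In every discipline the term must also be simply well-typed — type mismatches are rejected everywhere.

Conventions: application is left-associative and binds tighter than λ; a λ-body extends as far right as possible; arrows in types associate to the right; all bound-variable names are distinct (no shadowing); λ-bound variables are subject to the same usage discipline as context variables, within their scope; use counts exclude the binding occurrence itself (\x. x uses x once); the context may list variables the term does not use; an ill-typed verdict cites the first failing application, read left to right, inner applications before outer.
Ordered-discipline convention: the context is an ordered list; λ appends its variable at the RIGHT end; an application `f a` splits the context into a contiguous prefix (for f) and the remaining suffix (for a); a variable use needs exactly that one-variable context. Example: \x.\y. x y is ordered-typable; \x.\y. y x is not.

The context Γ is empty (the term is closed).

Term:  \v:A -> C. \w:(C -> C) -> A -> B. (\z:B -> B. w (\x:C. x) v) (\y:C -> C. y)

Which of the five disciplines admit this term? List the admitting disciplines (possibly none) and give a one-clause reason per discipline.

accepted by: none
variable uses: v [bound]=1; w [bound]=1; z [bound]=0; x [bound]=1; y [bound]=1
left-to-right use order: w, x, v, y
typing: ill-typed: argument of type A -> C where A is required
ordered: ✗, a type mismatch blocks all five
linear: ✗, the type mismatch rejects it
affine: ✗, not simply typable
relevant: ✗, fails simple typing
unrestricted: ✗, a type mismatch blocks all five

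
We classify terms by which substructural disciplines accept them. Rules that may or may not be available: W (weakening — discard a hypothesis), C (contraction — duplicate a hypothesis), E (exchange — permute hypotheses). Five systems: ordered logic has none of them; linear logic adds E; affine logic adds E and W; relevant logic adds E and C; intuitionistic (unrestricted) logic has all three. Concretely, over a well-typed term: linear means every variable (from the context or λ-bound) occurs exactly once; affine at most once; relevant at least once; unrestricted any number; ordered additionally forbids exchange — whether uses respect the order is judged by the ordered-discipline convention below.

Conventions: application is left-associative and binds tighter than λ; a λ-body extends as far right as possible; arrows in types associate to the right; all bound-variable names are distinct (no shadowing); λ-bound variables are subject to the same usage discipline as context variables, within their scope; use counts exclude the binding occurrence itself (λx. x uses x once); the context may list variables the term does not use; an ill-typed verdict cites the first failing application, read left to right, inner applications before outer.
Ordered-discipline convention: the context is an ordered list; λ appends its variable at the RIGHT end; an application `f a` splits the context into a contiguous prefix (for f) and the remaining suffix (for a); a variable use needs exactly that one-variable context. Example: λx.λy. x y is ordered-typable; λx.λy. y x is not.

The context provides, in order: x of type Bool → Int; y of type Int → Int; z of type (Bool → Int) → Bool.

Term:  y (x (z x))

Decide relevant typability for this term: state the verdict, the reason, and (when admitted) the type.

yes — at least one use each (x, y, z); term : Int
usage: x ×2, y ×1, z ×1
use order (left to right): y, x, z, x
typing: well-typed at Int
summary: ordered ✗ | linear ✗ | affine ✗ | relevant ✓ | unrestricted ✓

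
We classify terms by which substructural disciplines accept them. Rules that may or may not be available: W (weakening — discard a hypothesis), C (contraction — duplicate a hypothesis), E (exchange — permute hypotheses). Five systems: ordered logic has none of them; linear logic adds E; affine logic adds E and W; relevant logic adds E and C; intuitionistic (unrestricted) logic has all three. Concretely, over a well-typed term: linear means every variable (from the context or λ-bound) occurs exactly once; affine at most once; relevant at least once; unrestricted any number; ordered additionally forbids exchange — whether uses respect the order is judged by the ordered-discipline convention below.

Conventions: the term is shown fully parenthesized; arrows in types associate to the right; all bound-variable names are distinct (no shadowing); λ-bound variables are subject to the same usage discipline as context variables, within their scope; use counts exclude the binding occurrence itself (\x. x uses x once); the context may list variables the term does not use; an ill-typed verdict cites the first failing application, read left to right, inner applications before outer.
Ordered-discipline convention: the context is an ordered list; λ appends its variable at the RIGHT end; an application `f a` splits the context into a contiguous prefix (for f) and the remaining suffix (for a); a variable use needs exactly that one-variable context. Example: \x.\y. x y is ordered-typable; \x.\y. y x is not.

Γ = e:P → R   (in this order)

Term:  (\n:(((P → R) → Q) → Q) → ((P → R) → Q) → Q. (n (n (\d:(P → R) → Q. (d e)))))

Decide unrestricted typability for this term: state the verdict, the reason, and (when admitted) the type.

yes — typability at ((((P → R) → Q) → Q) → ((P → R) → Q) → Q) → ((P → R) → Q) → Q is all that's needed; term : ((((P → R) → Q) → Q) → ((P → R) → Q) → Q) → ((P → R) → Q) → Q
variable uses: e ×1; n (bound) ×2; d (bound) ×1
left-to-right use order: n, n, d, e
typing: ✓ — ((((P → R) → Q) → Q) → ((P → R) → Q) → Q) → ((P → R) → Q) → Q
summary: ordered ✗ | linear ✗ | affine ✗ | relevant ✓ | unrestricted ✓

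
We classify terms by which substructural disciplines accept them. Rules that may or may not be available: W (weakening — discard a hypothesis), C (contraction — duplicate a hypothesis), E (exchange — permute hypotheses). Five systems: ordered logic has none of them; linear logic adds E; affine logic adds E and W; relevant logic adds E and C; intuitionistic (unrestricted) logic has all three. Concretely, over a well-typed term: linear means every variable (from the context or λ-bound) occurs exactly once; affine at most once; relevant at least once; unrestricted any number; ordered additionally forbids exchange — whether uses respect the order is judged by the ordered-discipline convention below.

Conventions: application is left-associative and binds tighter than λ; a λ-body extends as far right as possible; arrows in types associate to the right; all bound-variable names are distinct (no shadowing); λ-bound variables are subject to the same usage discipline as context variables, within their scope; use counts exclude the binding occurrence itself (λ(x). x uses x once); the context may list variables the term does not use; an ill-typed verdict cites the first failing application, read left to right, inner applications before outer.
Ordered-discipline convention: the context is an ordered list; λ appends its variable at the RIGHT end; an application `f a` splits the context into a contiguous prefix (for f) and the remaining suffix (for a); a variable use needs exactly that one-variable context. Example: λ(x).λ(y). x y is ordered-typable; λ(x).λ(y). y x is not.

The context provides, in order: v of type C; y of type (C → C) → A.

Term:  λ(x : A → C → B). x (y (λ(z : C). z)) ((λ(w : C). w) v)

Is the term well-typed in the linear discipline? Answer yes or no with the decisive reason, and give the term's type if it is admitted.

yes — v, y, x, z, w: one use apiece; term : (A → C → B) → B
counts: v: 1×, y: 1×, x [bound]: 1×, z [bound]: 1×, w [bound]: 1×
order of uses: x, y, z, w, v
typing: well-typed — term : (A → C → B) → B
across the five disciplines: ordered ✗; linear ✓; affine ✓; relevant ✓; unrestricted ✓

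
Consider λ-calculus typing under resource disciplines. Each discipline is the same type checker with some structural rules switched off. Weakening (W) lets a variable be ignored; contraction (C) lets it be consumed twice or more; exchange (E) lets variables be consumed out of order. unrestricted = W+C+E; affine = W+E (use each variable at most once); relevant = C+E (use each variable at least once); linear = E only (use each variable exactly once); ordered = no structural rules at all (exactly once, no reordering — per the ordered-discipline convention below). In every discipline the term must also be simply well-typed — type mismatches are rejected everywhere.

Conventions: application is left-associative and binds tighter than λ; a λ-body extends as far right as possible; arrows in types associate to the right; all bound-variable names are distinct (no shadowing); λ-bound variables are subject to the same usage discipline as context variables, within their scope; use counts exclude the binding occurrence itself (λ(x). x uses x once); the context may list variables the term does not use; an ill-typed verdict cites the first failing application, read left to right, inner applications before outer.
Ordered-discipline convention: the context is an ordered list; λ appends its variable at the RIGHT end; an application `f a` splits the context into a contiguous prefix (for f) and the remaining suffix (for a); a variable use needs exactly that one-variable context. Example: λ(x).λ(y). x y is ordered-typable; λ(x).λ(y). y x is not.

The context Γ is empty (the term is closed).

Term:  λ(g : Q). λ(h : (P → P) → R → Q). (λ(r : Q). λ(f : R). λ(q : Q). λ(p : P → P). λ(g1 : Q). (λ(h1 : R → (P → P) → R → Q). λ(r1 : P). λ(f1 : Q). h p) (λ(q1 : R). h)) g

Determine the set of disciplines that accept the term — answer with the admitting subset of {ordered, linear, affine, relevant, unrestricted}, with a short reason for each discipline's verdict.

admitted in: unrestricted
use counts: g (λ-bound): 1, h (λ-bound): 2, r (λ-bound): 0, f (λ-bound): 0, q (λ-bound): 0, p (λ-bound): 1, g1 (λ-bound): 0, h1 (λ-bound): 0, r1 (λ-bound): 0, f1 (λ-bound): 0, q1 (λ-bound): 0
left-to-right use order: h, p, h, g
typing: ✓ — Q → ((P → P) → R → Q) → R → Q → (P → P) → Q → P → Q → R → Q
ordered: ✗, uses contraction: h ×2; unused: r, f, q, g1, h1, r1, f1, q1 — weakening required
linear: ✗, uses contraction: h ×2; unused: r, f, q, g1, h1, r1, f1, q1 — weakening required
affine: ✗, uses contraction: h ×2
relevant: ✗, unused: r, f, q, g1, h1, r1, f1, q1 — weakening required
unrestricted: ✓, typability at Q → ((P → P) → R → Q) → R → Q → (P → P) → Q → P → Q → R → Q is all that's needed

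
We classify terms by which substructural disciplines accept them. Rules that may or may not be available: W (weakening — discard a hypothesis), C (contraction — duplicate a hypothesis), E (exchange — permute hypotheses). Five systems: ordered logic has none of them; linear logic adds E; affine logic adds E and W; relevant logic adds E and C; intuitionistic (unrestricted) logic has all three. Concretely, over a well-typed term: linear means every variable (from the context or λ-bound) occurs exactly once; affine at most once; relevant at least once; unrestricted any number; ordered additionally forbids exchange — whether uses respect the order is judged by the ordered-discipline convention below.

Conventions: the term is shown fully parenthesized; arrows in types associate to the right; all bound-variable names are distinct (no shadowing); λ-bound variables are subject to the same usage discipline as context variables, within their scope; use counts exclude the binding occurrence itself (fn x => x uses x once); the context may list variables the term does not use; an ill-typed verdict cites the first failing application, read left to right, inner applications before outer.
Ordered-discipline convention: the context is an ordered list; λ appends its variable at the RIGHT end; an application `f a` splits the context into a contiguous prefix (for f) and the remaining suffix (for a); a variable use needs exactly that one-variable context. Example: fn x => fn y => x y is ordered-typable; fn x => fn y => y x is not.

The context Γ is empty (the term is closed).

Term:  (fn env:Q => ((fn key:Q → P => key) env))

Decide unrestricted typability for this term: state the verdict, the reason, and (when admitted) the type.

no — not simply typable
counts: env (λ-bound): 1; key (λ-bound): 1
order of uses: key, env
typing: ill-typed: argument of type Q where Q → P is required
across the five disciplines: ordered ✗ | linear ✗ | affine ✗ | relevant ✗ | unrestricted ✗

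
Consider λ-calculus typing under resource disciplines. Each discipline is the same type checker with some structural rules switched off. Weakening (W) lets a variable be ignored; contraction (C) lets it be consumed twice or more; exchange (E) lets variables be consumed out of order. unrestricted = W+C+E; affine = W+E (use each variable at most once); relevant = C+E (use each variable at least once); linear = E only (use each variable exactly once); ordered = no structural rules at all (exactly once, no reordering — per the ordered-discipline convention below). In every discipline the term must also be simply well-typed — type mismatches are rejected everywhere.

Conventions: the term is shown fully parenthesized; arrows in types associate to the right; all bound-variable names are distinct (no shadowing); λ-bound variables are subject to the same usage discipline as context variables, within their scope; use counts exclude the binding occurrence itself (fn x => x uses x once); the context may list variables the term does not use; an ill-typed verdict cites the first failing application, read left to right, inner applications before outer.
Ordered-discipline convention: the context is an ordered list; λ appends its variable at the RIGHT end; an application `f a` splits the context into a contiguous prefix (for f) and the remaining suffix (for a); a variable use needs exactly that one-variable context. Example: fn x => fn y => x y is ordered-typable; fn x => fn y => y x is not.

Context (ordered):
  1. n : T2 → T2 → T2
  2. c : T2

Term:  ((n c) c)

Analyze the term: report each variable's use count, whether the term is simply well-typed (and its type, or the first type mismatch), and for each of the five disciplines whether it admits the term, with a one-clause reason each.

variable uses: n=1; c=2
use order (left to right): n, c, c
typing: the term checks, with type T2
ordered ✗ (uses contraction: c ×2)
linear ✗ (uses contraction: c ×2)
affine ✗ (uses contraction: c ×2)
relevant ✓ (at least one use each (n, c))
unrestricted ✓ (type-checks (T2) and nothing is barred)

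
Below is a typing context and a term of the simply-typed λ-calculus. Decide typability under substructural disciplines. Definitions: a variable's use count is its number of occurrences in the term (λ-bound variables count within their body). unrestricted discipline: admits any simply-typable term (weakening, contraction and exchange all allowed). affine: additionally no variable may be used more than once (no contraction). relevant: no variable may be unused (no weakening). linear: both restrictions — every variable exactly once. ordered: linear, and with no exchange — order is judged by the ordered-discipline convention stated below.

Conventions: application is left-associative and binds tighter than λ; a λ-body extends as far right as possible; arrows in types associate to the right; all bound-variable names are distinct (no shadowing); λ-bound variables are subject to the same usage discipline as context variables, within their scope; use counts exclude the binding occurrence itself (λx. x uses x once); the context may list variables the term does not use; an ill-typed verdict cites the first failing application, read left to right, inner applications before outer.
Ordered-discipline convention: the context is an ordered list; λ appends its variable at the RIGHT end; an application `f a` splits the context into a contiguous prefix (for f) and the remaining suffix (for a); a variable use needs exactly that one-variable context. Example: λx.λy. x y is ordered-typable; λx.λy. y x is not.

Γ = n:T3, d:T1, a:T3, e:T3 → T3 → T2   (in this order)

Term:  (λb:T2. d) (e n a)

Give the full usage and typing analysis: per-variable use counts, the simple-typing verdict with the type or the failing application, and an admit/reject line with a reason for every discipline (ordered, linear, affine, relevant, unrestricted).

usage: n ×1, d ×1, a ×1, e ×1, b [bound] ×0
left-to-right use order: d, e, n, a
typing: well-typed — term : T1
ordered: ✗, b never used (weakening)
linear: ✗, b never used (weakening)
affine: ✓, n, d, a, e, b: no repeats, contraction unneeded
relevant: ✗, b never used (weakening)
unrestricted: ✓, simply typable at T1; W, C, E all held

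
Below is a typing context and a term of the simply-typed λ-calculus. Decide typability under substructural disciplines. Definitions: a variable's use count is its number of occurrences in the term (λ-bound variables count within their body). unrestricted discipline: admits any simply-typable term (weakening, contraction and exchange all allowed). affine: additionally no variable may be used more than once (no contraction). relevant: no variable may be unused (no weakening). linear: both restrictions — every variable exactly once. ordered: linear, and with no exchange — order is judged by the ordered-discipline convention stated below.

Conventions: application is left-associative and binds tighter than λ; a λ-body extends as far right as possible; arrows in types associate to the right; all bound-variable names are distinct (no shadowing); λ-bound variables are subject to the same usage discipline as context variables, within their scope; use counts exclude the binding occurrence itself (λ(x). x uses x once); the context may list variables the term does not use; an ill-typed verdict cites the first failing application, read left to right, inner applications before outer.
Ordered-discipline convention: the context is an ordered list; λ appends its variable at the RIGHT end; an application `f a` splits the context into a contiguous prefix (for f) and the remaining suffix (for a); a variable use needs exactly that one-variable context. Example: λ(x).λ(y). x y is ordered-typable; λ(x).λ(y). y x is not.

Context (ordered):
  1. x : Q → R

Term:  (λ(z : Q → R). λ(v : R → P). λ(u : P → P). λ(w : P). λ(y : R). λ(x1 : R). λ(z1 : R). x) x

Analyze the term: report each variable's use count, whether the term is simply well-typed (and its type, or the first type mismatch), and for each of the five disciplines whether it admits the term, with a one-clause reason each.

variable uses: x ×2, z (λ-bound) ×0, v (λ-bound) ×0, u (λ-bound) ×0, w (λ-bound) ×0, y (λ-bound) ×0, x1 (λ-bound) ×0, z1 (λ-bound) ×0
left-to-right use order: x, x
typing: ✓ — (R → P) → (P → P) → P → R → R → R → Q → R
ordered: ✗, x ×2 used more than once (contraction); z, v, u, w, y, x1, z1 never used (weakening)
linear: ✗, x ×2 used more than once (contraction); z, v, u, w, y, x1, z1 never used (weakening)
affine: ✗, x ×2 used more than once (contraction)
relevant: ✗, z, v, u, w, y, x1, z1 never used (weakening)
unrestricted: ✓, typability at (R → P) → (P → P) → P → R → R → R → Q → R is all that's needed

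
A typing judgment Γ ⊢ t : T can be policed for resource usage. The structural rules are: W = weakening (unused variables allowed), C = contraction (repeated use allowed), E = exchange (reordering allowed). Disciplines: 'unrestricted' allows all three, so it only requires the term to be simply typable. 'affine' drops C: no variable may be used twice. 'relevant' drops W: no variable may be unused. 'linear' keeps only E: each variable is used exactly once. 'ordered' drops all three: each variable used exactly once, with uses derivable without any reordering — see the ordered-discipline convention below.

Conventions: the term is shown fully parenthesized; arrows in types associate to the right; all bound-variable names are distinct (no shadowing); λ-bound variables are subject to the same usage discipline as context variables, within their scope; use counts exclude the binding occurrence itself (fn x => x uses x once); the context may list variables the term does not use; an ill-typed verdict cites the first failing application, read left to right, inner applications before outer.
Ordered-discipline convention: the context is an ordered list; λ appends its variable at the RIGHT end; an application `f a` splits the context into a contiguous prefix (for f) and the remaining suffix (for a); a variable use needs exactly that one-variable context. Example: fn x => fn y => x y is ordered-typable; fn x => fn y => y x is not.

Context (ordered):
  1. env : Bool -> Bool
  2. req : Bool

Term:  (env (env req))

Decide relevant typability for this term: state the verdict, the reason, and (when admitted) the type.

yes — at least one use each (env, req); term : Bool
use counts: env=2, req=1
order of uses: env, env, req
typing: the term checks, with type Bool
summary: ordered ✗, linear ✗, affine ✗, relevant ✓, unrestricted ✓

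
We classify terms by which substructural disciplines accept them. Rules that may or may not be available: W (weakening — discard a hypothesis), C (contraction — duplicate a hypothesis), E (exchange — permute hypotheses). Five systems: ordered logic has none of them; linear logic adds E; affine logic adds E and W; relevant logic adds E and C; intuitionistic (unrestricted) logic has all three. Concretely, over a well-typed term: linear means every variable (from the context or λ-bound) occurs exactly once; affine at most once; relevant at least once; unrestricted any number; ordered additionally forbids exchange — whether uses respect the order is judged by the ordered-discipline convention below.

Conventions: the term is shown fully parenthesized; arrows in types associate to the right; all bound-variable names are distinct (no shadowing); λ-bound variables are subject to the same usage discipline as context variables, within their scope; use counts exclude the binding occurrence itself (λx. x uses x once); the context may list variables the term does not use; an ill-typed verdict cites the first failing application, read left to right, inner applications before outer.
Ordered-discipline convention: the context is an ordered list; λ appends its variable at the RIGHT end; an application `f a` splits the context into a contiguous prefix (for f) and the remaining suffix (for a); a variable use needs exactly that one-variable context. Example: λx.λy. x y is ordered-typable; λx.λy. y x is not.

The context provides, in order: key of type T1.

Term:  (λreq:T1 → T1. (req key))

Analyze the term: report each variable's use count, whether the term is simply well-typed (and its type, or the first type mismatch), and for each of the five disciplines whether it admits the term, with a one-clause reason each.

variable uses: key: 1×, req [bound]: 1×
order of uses: req, key
typing: ✓ — (T1 → T1) → T1
ordered: ✗ — no contiguous prefix/suffix split fits req, key
linear: ✓ — exactly-once usage across key, req
affine: ✓ — no duplicate uses among key, req
relevant: ✓ — every one of key, req appears
unrestricted: ✓ — type-checks ((T1 → T1) → T1) and nothing is barred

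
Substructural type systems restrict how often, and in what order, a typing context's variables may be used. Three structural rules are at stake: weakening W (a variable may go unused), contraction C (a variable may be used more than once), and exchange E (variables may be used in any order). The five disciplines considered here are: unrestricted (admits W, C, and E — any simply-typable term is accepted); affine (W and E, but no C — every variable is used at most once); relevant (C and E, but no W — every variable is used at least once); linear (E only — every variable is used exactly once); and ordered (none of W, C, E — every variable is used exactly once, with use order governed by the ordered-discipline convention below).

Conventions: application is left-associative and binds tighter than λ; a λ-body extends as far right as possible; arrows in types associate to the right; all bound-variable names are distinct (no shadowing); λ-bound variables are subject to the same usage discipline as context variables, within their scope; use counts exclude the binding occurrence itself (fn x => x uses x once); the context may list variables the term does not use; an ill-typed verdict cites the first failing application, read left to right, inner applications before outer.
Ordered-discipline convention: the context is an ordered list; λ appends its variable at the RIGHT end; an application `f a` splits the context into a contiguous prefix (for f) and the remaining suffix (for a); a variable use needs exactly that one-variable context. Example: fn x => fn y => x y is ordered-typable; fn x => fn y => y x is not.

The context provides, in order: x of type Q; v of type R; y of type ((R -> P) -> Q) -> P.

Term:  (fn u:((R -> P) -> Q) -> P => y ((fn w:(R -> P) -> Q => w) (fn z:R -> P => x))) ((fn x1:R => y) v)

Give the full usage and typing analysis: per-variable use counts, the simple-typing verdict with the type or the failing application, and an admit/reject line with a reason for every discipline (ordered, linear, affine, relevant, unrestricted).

use counts: x: 1; v: 1; y: 2; u (bound): 0; w (bound): 1; z (bound): 0; x1 (bound): 0
use order (left to right): y, w, x, y, v
typing: ✓ — P
ordered ✗ (uses contraction: y ×2; u, z, x1 never used (weakening))
linear ✗ (uses contraction: y ×2; u, z, x1 never used (weakening))
affine ✗ (uses contraction: y ×2)
relevant ✗ (u, z, x1 never used (weakening))
unrestricted ✓ (well-typed at P; no restrictions here)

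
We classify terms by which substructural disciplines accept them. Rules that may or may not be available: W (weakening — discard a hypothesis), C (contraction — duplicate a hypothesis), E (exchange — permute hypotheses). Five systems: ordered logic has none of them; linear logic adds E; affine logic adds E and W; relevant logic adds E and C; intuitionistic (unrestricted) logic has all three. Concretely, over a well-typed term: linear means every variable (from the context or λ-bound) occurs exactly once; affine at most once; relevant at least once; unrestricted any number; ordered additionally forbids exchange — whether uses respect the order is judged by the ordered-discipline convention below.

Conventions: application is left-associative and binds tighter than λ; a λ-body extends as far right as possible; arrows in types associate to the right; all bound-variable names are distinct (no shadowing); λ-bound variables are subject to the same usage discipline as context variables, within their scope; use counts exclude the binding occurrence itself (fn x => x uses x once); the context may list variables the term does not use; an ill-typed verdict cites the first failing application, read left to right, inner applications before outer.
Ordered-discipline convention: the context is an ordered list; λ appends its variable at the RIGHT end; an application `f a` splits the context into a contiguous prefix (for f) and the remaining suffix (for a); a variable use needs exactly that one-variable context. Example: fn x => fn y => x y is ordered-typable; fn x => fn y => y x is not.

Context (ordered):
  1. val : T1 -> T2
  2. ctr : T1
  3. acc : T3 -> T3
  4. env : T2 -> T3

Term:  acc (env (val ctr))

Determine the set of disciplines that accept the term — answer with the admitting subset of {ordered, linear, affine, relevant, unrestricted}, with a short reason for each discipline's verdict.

admitting disciplines: linear, affine, relevant, unrestricted
counts: val ×1; ctr ×1; acc ×1; env ×1
left-to-right use order: acc, env, val, ctr
typing: well-typed — term : T3
ordered: ✗ — use order acc, env, val, ctr needs exchange
linear: ✓ — single use per variable (val, ctr, acc, env)
affine: ✓ — at most one use each (val, ctr, acc, env)
relevant: ✓ — none of val, ctr, acc, env goes unused
unrestricted: ✓ — type-checks (T3) and nothing is barred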